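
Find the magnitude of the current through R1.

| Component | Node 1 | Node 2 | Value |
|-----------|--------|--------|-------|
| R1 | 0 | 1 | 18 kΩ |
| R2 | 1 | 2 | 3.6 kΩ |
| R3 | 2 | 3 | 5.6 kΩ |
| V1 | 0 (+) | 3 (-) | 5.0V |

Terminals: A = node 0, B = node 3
Nodal analysis, taking node 3 as the 0 V reference.
Source V1 fixes V_0 = 5 V.
KCL at each unknown node (sum of currents leaving = 0; resistances in Ω):
  Node 1: (V_1 - 5)/18000 + (V_1 - V_2)/3600 = 0
  Node 2: (V_2 - V_1)/3600 + (V_2 - 0)/5600 = 0
Collecting terms (coefficients in siemens):
  0.0003333·V_1 - 0.0002778·V_2 = 0.0002778
  0.0004563·V_2 - 0.0002778·V_1 = 0
Determinant D = (0.0003333)(0.0004563) - (-0.0002778)(-0.0002778) = 0.00000007496
V_1 = [(0.0002778)(0.0004563) - (-0.0002778)(0)]/D = 1.691 V
V_2 = [(0.0003333)(0) - (0.0002778)(-0.0002778)]/D = 1.029 V
I_R1 = (V_0 - V_1)/R1 = (5 - 1.691)/18000 = 0.0001838 A
|I_R1| = 0.0001838 A

Final answer: |I_R1| = 0.0001838 A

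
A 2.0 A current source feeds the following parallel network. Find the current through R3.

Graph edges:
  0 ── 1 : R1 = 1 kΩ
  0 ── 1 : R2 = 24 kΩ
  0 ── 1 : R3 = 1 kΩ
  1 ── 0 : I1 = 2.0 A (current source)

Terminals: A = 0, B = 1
All resistors sit directly between nodes 0 and 1, so they are in parallel and share one voltage V; the full source current 2 A splits among them.
1/R_par = 1/1000 + 1/24000 + 1/1000 = 0.002042 S  =>  R_par = 489.8 Ω
V = I × R_par = 2 × 489.8 = 979.6 V
I_R3 = V/R3 = 979.6/1000 = 0.9796 A

Final answer: 0.9796 A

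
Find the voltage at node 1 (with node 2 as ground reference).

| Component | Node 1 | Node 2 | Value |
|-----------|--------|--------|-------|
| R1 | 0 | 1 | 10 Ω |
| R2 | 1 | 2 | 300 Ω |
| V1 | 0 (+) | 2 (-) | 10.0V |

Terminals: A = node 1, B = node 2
Nodal analysis, taking node 2 as the 0 V reference.
Source V1 fixes V_0 = 10 V.
KCL at each unknown node (sum of currents leaving = 0; resistances in Ω):
  Node 1: (V_1 - 10)/10 + (V_1 - 0)/300 = 0
Collecting terms: 0.1033 × V_1 = 1  =>  V_1 = 9.677 V
The requested potential is V_1 = 9.677 V.

Final answer: V_1 = 9.677 V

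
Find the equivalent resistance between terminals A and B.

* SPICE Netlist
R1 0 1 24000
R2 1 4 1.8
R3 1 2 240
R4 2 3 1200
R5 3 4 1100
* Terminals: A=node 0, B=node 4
Reduce the network between node 0 (A) and node 4 (B) by series/parallel combination:
  Rs1 = R3 + R4 (series, joined only at node 2) = 240 + 1200 = 1440 Ω
  Rs2 = R5 + Rs1 (series, joined only at node 3) = 1100 + 1440 = 2540 Ω
  Rp1 = R2 ‖ Rs2 (parallel, both between nodes 1 and 4) = 1/(1/1.8 + 1/2540) = 1.799 Ω
  Rs3 = R1 + Rp1 (series, joined only at node 1) = 24000 + 1.799 = 24000 Ω
R_eq = 24 kΩ

Final answer: 24 kΩ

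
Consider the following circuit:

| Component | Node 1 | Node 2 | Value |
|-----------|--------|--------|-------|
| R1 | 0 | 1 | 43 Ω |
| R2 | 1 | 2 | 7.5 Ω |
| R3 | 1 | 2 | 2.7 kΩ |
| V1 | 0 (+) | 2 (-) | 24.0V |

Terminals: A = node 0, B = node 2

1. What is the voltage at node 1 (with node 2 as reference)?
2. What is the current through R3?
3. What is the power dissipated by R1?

Nodal analysis, taking node 2 as the 0 V reference.
Source V1 fixes V_0 = 24 V.
KCL at each unknown node (sum of currents leaving = 0; resistances in Ω):
  Node 1: (V_1 - 24)/43 + (V_1 - 0)/7.5 + (V_1 - 0)/2700 = 0
Collecting terms: 0.157 × V_1 = 0.5581  =>  V_1 = 3.556 V
Part 1:
  Read off the nodal solution: V_1 = 3.556 V
Part 2:
  I_R3 = (V_1 - V_2)/R3 = (3.556 - 0)/2700 = 0.001317 A
  Magnitude: I_R3 = 0.001317 A
Part 3:
  I_R1 = (V_0 - V_1)/R1 = (24 - 3.556)/43 = 0.4754 A
  P_R1 = I_R1² × R1 = (0.4754)² × 43 = 9.72 W

Final answers:
1. V_1 = 3.556 V
2. I_R3 = 0.001317 A
3. P_R1 = 9.72 W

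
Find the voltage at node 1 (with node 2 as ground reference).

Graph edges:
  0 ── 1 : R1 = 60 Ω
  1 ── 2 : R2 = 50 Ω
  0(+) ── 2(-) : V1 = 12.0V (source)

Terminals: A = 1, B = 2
Nodal analysis, taking node 2 as the 0 V reference.
Source V1 fixes V_0 = 12 V.
KCL at each unknown node (sum of currents leaving = 0; resistances in Ω):
  Node 1: (V_1 - 12)/60 + (V_1 - 0)/50 = 0
Collecting terms: 0.03667 × V_1 = 0.2  =>  V_1 = 5.455 V
The requested potential is V_1 = 5.455 V.

Final answer: V_1 = 5.455 V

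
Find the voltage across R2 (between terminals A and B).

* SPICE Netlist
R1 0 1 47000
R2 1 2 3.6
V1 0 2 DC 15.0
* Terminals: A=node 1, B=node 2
R1 and R2 are in series across V1 (node 0 → node 1 → node 2), and the output A–B is taken across R2, so this is a voltage divider.
Series current: I = V1/(R1 + R2) = 15/(47000 + 3.6) = 15/47000 = 0.0003191 A
V_R2 = I × R2 = V1 × R2/(R1 + R2) = 15 × 3.6/47000 = 0.001149 V

Final answer: 0.001149 V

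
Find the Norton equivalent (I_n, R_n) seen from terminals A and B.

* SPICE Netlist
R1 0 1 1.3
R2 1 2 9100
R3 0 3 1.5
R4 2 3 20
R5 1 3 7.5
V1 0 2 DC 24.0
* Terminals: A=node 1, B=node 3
Find the Thévenin equivalent first; then I_n = V_th/R_th and R_n = R_th.
Step 1 — V_th is the open-circuit voltage V_A - V_B (nothing connected across the terminals).
Nodal analysis, taking node 2 as the 0 V reference.
Source V1 fixes V_0 = 24 V.
KCL at each unknown node (sum of currents leaving = 0; resistances in Ω):
  Node 1: (V_1 - 24)/1.3 + (V_1 - 0)/9100 + (V_1 - V_3)/7.5 = 0
  Node 3: (V_3 - 24)/1.5 + (V_3 - 0)/20 + (V_3 - V_1)/7.5 = 0
Collecting terms (coefficients in siemens):
  0.9027·V_1 - 0.1333·V_3 = 18.46
  0.85·V_3 - 0.1333·V_1 = 16
Determinant D = (0.9027)(0.85) - (-0.1333)(-0.1333) = 0.7495
V_1 = [(18.46)(0.85) - (-0.1333)(16)]/D = 23.78 V
V_3 = [(0.9027)(16) - (18.46)(-0.1333)]/D = 22.55 V
V_th = V_1 - V_3 = 23.78 - 22.55 = 1.229 V
Step 2 — R_th: zero the source — replace V1 by a short circuit (node 2 merges into node 0) — and find the resistance seen between A (node 1) and B (node 3).
Reduce the network between node 1 (A) and node 3 (B) by series/parallel combination:
  Rp1 = R1 ‖ R2 (parallel, both between nodes 0 and 1) = 1/(1/1.3 + 1/9100) = 1.3 Ω
  Rp2 = R3 ‖ R4 (parallel, both between nodes 0 and 3) = 1/(1/1.5 + 1/20) = 1.395 Ω
  Rs1 = Rp1 + Rp2 (series, joined only at node 0) = 1.3 + 1.395 = 2.695 Ω
  Rp3 = R5 ‖ Rs1 (parallel, both between nodes 1 and 3) = 1/(1/7.5 + 1/2.695) = 1.983 Ω
R_th = 1.983 Ω
I_n = V_th/R_th = 1.229/1.983 = 0.62 A, and R_n = R_th = 1.983 Ω

Final answer: I_n = 0.62 A, R_n = 1.983 Ω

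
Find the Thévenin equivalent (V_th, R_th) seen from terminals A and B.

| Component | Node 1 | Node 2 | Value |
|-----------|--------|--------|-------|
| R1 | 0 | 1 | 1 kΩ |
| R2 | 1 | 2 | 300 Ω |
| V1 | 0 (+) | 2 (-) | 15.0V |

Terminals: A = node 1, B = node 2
Step 1 — V_th is the open-circuit voltage V_A - V_B (nothing connected across the terminals).
Nodal analysis, taking node 2 as the 0 V reference.
Source V1 fixes V_0 = 15 V.
KCL at each unknown node (sum of currents leaving = 0; resistances in Ω):
  Node 1: (V_1 - 15)/1000 + (V_1 - 0)/300 = 0
Collecting terms: 0.004333 × V_1 = 0.015  =>  V_1 = 3.462 V
V_th = V_1 - V_2 = 3.462 - 0 = 3.462 V
Step 2 — R_th: zero the source — replace V1 by a short circuit (node 2 merges into node 0) — and find the resistance seen between A (node 1) and B (node 0).
Reduce the network between node 1 (A) and node 0 (B) by series/parallel combination:
  Rp1 = R1 ‖ R2 (parallel, both between nodes 0 and 1) = 1/(1/1000 + 1/300) = 230.8 Ω
R_th = 230.8 Ω

Final answer: V_th = 3.462 V, R_th = 230.8 Ω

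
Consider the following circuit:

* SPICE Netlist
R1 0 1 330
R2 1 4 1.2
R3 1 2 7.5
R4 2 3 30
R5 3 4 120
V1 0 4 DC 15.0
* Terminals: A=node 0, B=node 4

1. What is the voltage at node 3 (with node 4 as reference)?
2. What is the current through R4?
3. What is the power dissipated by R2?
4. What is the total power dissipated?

Nodal analysis, taking node 4 as the 0 V reference.
Source V1 fixes V_0 = 15 V.
KCL at each unknown node (sum of currents leaving = 0; resistances in Ω):
  Node 1: (V_1 - 15)/330 + (V_1 - 0)/1.2 + (V_1 - V_2)/7.5 = 0
  Node 2: (V_2 - V_1)/7.5 + (V_2 - V_3)/30 = 0
  Node 3: (V_3 - V_2)/30 + (V_3 - 0)/120 = 0
Collecting terms (coefficients in siemens):
  0.9697·V_1 - 0.1333·V_2 = 0.04545
  0.1667·V_2 - 0.1333·V_1 - 0.03333·V_3 = 0
  0.04167·V_3 - 0.03333·V_2 = 0
Solving these 3 simultaneous equations (Gaussian elimination) gives:
  V_1 = 0.05394 V, V_2 = 0.05137 V, V_3 = 0.0411 V
Part 1:
  Read off the nodal solution: V_3 = 0.0411 V
Part 2:
  I_R4 = (V_2 - V_3)/R4 = (0.05137 - 0.0411)/30 = 0.0003425 A
  Magnitude: I_R4 = 0.0003425 A
Part 3:
  I_R2 = (V_1 - V_4)/R2 = (0.05394 - 0)/1.2 = 0.04495 A
  P_R2 = I_R2² × R2 = (0.04495)² × 1.2 = 0.002424 W
Part 4:
  Power in each resistor, P = (ΔV)²/R:
    P_R1 = (15 - 0.05394)²/330 = 0.6769 W
    P_R2 = (0.05394 - 0)²/1.2 = 0.002424 W
    P_R3 = (0.05394 - 0.05137)²/7.5 = 0.0000008796 W
    P_R4 = (0.05137 - 0.0411)²/30 = 0.000003518 W
    P_R5 = (0.0411 - 0)²/120 = 0.00001407 W
  P_total = P_R1 + P_R2 + P_R3 + P_R4 + P_R5 = 0.6794 W

Final answers:
1. V_3 = 0.0411 V
2. I_R4 = 0.0003425 A
3. P_R2 = 0.002424 W
4. P_total = 0.6794 W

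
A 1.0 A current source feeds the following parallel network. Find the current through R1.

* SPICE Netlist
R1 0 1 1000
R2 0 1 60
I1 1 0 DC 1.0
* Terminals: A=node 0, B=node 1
All resistors sit directly between nodes 0 and 1, so they are in parallel and share one voltage V; the full source current 1 A splits among them.
1/R_par = 1/1000 + 1/60 = 0.01767 S  =>  R_par = 56.6 Ω
V = I × R_par = 1 × 56.6 = 56.6 V
I_R1 = V/R1 = 56.6/1000 = 0.0566 A

Final answer: 0.0566 A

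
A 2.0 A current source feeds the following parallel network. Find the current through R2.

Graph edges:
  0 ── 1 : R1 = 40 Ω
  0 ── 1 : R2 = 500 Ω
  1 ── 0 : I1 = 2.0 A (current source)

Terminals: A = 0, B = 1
All resistors sit directly between nodes 0 and 1, so they are in parallel and share one voltage V; the full source current 2 A splits among them.
1/R_par = 1/40 + 1/500 = 0.027 S  =>  R_par = 37.04 Ω
V = I × R_par = 2 × 37.04 = 74.07 V
I_R2 = V/R2 = 74.07/500 = 0.1481 A

Final answer: 0.1481 A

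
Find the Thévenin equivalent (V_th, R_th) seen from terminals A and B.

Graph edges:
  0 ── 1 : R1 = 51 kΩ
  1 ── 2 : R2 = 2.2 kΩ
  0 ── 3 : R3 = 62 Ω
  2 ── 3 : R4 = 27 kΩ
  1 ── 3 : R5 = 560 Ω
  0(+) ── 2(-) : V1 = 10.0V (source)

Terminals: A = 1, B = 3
Step 1 — V_th is the open-circuit voltage V_A - V_B (nothing connected across the terminals).
Nodal analysis, taking node 2 as the 0 V reference.
Source V1 fixes V_0 = 10 V.
KCL at each unknown node (sum of currents leaving = 0; resistances in Ω):
  Node 1: (V_1 - 10)/51000 + (V_1 - 0)/2200 + (V_1 - V_3)/560 = 0
  Node 3: (V_3 - 10)/62 + (V_3 - 0)/27000 + (V_3 - V_1)/560 = 0
Collecting terms (coefficients in siemens):
  0.00226·V_1 - 0.001786·V_3 = 0.0001961
  0.01795·V_3 - 0.001786·V_1 = 0.1613
Determinant D = (0.00226)(0.01795) - (-0.001786)(-0.001786) = 0.00003738
V_1 = [(0.0001961)(0.01795) - (-0.001786)(0.1613)]/D = 7.799 V
V_3 = [(0.00226)(0.1613) - (0.0001961)(-0.001786)]/D = 9.76 V
V_th = V_1 - V_3 = 7.799 - 9.76 = -1.961 V
Step 2 — R_th: zero the source — replace V1 by a short circuit (node 2 merges into node 0) — and find the resistance seen between A (node 1) and B (node 3).
Reduce the network between node 1 (A) and node 3 (B) by series/parallel combination:
  Rp1 = R1 ‖ R2 (parallel, both between nodes 0 and 1) = 1/(1/51000 + 1/2200) = 2109 Ω
  Rp2 = R3 ‖ R4 (parallel, both between nodes 0 and 3) = 1/(1/62 + 1/27000) = 61.86 Ω
  Rs1 = Rp1 + Rp2 (series, joined only at node 0) = 2109 + 61.86 = 2171 Ω
  Rp3 = R5 ‖ Rs1 (parallel, both between nodes 1 and 3) = 1/(1/560 + 1/2171) = 445.2 Ω
R_th = 445.2 Ω

Final answer: V_th = -1.961 V, R_th = 445.2 Ω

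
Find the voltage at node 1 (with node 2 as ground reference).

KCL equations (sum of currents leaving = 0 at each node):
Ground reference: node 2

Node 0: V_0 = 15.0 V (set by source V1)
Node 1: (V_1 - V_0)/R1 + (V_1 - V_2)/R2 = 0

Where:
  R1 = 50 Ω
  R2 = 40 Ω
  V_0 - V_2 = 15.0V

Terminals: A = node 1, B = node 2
Nodal analysis, taking node 2 as the 0 V reference.
Source V1 fixes V_0 = 15 V.
KCL at each unknown node (sum of currents leaving = 0; resistances in Ω):
  Node 1: (V_1 - 15)/50 + (V_1 - 0)/40 = 0
Collecting terms: 0.045 × V_1 = 0.3  =>  V_1 = 6.667 V
The requested potential is V_1 = 6.667 V.

Final answer: V_1 = 6.667 V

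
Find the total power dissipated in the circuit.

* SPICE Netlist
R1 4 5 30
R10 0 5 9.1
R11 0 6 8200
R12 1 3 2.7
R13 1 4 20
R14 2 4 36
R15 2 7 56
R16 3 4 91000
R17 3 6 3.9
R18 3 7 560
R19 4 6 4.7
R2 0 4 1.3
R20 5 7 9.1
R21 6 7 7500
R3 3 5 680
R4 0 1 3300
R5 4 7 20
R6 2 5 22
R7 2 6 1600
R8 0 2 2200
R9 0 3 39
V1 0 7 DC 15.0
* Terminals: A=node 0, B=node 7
Nodal analysis, taking node 7 as the 0 V reference.
Source V1 fixes V_0 = 15 V.
KCL at each unknown node (sum of currents leaving = 0; resistances in Ω):
  Node 1: (V_1 - 15)/3300 + (V_1 - V_3)/2.7 + (V_1 - V_4)/20 = 0
  Node 2: (V_2 - V_5)/22 + (V_2 - V_6)/1600 + (V_2 - 15)/2200 + (V_2 - V_4)/36 + (V_2 - 0)/56 = 0
  Node 3: (V_3 - V_5)/680 + (V_3 - 15)/39 + (V_3 - V_1)/2.7 + (V_3 - V_4)/91000 + (V_3 - V_6)/3.9 + (V_3 - 0)/560 = 0
  Node 4: (V_4 - V_5)/30 + (V_4 - 15)/1.3 + (V_4 - 0)/20 + (V_4 - V_1)/20 + (V_4 - V_2)/36 + (V_4 - V_3)/91000 + (V_4 - V_6)/4.7 = 0
  Node 5: (V_5 - V_4)/30 + (V_5 - V_3)/680 + (V_5 - V_2)/22 + (V_5 - 15)/9.1 + (V_5 - 0)/9.1 = 0
  Node 6: (V_6 - V_2)/1600 + (V_6 - 15)/8200 + (V_6 - V_3)/3.9 + (V_6 - V_4)/4.7 + (V_6 - 0)/7500 = 0
Collecting terms (coefficients in siemens):
  0.4207·V_1 - 0.3704·V_3 - 0.05·V_4 = 0.004545
  0.09217·V_2 - 0.02778·V_4 - 0.04545·V_5 - 0.000625·V_6 = 0.006818
  0.6557·V_3 - 0.3704·V_1 - 0.00001099·V_4 - 0.001471·V_5 - 0.2564·V_6 = 0.3846
  1.143·V_4 - 0.05·V_1 - 0.02778·V_2 - 0.00001099·V_3 - 0.03333·V_5 - 0.2128·V_6 = 11.54
  0.3·V_5 - 0.04545·V_2 - 0.001471·V_3 - 0.03333·V_4 = 1.648
  0.4701·V_6 - 0.000625·V_2 - 0.2564·V_3 - 0.2128·V_4 = 0.001829
Solving these 6 simultaneous equations (Gaussian elimination) gives:
  V_1 = 13.68 V, V_2 = 8.412 V, V_3 = 13.68 V, V_4 = 13.69 V
  V_5 = 8.356 V, V_6 = 13.67 V
Power in each resistor, P = (ΔV)²/R:
  P_R1 = (13.69 - 8.356)²/30 = 0.9468 W
  P_R2 = (15 - 13.69)²/1.3 = 1.33 W
  P_R3 = (13.68 - 8.356)²/680 = 0.0417 W
  P_R4 = (15 - 13.68)²/3300 = 0.0005265 W
  P_R5 = (13.69 - 0)²/20 = 9.364 W
  P_R6 = (8.412 - 8.356)²/22 = 0.0001437 W
  P_R7 = (8.412 - 13.67)²/1600 = 0.01729 W
  P_R8 = (15 - 8.412)²/2200 = 0.01973 W
  P_R9 = (15 - 13.68)²/39 = 0.04465 W
  P_R10 = (15 - 8.356)²/9.1 = 4.851 W
  P_R11 = (15 - 13.67)²/8200 = 0.0002151 W
  P_R12 = (13.68 - 13.68)²/2.7 = 0.0000008622 W
  P_R13 = (13.68 - 13.69)²/20 = 0.0000005489 W
  P_R14 = (8.412 - 13.69)²/36 = 0.7725 W
  P_R15 = (8.412 - 0)²/56 = 1.264 W
  P_R16 = (13.68 - 13.69)²/91000 = 0.0000000002573 W
  P_R17 = (13.68 - 13.67)²/3.9 = 0.00001789 W
  P_R18 = (13.68 - 0)²/560 = 0.3342 W
  P_R19 = (13.69 - 13.67)²/4.7 = 0.00003703 W
  P_R20 = (8.356 - 0)²/9.1 = 7.672 W
  P_R21 = (13.67 - 0)²/7500 = 0.02492 W
P_total = P_R1 + P_R2 + P_R3 + P_R4 + P_R5 + P_R6 + P_R7 + P_R8 + P_R9 + P_R10 + P_R11 + P_R12 + P_R13 + P_R14 + P_R15 + P_R16 + P_R17 + P_R18 + P_R19 + P_R20 + P_R21 = 26.68 W

Final answer: 26.68 W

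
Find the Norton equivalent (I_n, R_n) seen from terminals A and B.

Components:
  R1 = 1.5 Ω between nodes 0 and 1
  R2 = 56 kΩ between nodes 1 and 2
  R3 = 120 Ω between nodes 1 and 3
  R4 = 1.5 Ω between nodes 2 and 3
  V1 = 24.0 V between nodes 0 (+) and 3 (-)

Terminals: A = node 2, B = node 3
Find the Thévenin equivalent first; then I_n = V_th/R_th and R_n = R_th.
Step 1 — V_th is the open-circuit voltage V_A - V_B (nothing connected across the terminals).
Nodal analysis, taking node 3 as the 0 V reference.
Source V1 fixes V_0 = 24 V.
KCL at each unknown node (sum of currents leaving = 0; resistances in Ω):
  Node 1: (V_1 - 24)/1.5 + (V_1 - V_2)/56000 + (V_1 - 0)/120 = 0
  Node 2: (V_2 - V_1)/56000 + (V_2 - 0)/1.5 = 0
Collecting terms (coefficients in siemens):
  0.675·V_1 - 0.00001786·V_2 = 16
  0.6667·V_2 - 0.00001786·V_1 = 0
Determinant D = (0.675)(0.6667) - (-0.00001786)(-0.00001786) = 0.45
V_1 = [(16)(0.6667) - (-0.00001786)(0)]/D = 23.7 V
V_2 = [(0.675)(0) - (16)(-0.00001786)]/D = 0.0006349 V
V_th = V_2 - V_3 = 0.0006349 - 0 = 0.0006349 V
Step 2 — R_th: zero the source — replace V1 by a short circuit (node 3 merges into node 0) — and find the resistance seen between A (node 2) and B (node 0).
Reduce the network between node 2 (A) and node 0 (B) by series/parallel combination:
  Rp1 = R1 ‖ R3 (parallel, both between nodes 0 and 1) = 1/(1/1.5 + 1/120) = 1.481 Ω
  Rs1 = R2 + Rp1 (series, joined only at node 1) = 56000 + 1.481 = 56000 Ω
  Rp2 = R4 ‖ Rs1 (parallel, both between nodes 0 and 2) = 1/(1/1.5 + 1/56000) = 1.5 Ω
R_th = 1.5 Ω
I_n = V_th/R_th = 0.0006349/1.5 = 0.0004233 A, and R_n = R_th = 1.5 Ω

Final answer: I_n = 0.0004233 A, R_n = 1.5 Ω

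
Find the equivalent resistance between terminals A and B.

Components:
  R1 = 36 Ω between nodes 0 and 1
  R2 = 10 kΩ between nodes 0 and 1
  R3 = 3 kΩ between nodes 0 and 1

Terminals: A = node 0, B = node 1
Reduce the network between node 0 (A) and node 1 (B) by series/parallel combination:
  Rp1 = R1 ‖ R2 ‖ R3 (parallel, all between nodes 0 and 1) = 1/(1/36 + 1/10000 + 1/3000) = 35.45 Ω
R_eq = 35.45 Ω

Final answer: 35.45 Ω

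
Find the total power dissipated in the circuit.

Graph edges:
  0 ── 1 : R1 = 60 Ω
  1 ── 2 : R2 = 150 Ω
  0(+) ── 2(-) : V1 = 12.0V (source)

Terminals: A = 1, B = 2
Nodal analysis, taking node 2 as the 0 V reference.
Source V1 fixes V_0 = 12 V.
KCL at each unknown node (sum of currents leaving = 0; resistances in Ω):
  Node 1: (V_1 - 12)/60 + (V_1 - 0)/150 = 0
Collecting terms: 0.02333 × V_1 = 0.2  =>  V_1 = 8.571 V
Power in each resistor, P = (ΔV)²/R:
  P_R1 = (12 - 8.571)²/60 = 0.1959 W
  P_R2 = (8.571 - 0)²/150 = 0.4898 W
P_total = P_R1 + P_R2 = 0.6857 W

Final answer: 0.6857 W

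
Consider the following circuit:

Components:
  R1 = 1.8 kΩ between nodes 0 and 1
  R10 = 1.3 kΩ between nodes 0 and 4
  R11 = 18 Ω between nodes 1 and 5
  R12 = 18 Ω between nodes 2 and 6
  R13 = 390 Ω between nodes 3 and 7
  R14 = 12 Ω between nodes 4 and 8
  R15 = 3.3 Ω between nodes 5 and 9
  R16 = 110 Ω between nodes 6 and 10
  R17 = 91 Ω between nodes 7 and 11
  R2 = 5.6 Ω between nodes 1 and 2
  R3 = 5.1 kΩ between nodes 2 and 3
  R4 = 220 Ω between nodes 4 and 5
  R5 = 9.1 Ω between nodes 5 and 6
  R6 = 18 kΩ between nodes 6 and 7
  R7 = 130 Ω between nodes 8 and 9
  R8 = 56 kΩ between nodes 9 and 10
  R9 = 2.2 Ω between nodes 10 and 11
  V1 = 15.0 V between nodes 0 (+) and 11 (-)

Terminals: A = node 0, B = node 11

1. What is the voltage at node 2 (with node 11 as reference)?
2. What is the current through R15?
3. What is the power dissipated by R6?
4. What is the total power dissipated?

Nodal analysis, taking node 11 as the 0 V reference.
Source V1 fixes V_0 = 15 V.
KCL at each unknown node (sum of currents leaving = 0; resistances in Ω):
  Node 1: (V_1 - 15)/1800 + (V_1 - V_2)/5.6 + (V_1 - V_5)/18 = 0
  Node 2: (V_2 - V_1)/5.6 + (V_2 - V_3)/5100 + (V_2 - V_6)/18 = 0
  Node 3: (V_3 - V_2)/5100 + (V_3 - V_7)/390 = 0
  Node 4: (V_4 - V_5)/220 + (V_4 - 15)/1300 + (V_4 - V_8)/12 = 0
  Node 5: (V_5 - V_4)/220 + (V_5 - V_6)/9.1 + (V_5 - V_1)/18 + (V_5 - V_9)/3.3 = 0
  Node 6: (V_6 - V_5)/9.1 + (V_6 - V_7)/18000 + (V_6 - V_2)/18 + (V_6 - V_10)/110 = 0
  Node 7: (V_7 - V_6)/18000 + (V_7 - V_3)/390 + (V_7 - 0)/91 = 0
  Node 8: (V_8 - V_9)/130 + (V_8 - V_4)/12 = 0
  Node 9: (V_9 - V_8)/130 + (V_9 - V_10)/56000 + (V_9 - V_5)/3.3 = 0
  Node 10: (V_10 - V_9)/56000 + (V_10 - 0)/2.2 + (V_10 - V_6)/110 = 0
Collecting terms (coefficients in siemens):
  0.2347·V_1 - 0.1786·V_2 - 0.05556·V_5 = 0.008333
  0.2343·V_2 - 0.1786·V_1 - 0.0001961·V_3 - 0.05556·V_6 = 0
  0.00276·V_3 - 0.0001961·V_2 - 0.002564·V_7 = 0
  0.08865·V_4 - 0.004545·V_5 - 0.08333·V_8 = 0.01154
  0.473·V_5 - 0.05556·V_1 - 0.004545·V_4 - 0.1099·V_6 - 0.303·V_9 = 0
  0.1746·V_6 - 0.05556·V_2 - 0.1099·V_5 - 0.00005556·V_7 - 0.009091·V_10 = 0
  0.01361·V_7 - 0.002564·V_3 - 0.00005556·V_6 = 0
  0.09103·V_8 - 0.08333·V_4 - 0.007692·V_9 = 0
  0.3107·V_9 - 0.303·V_5 - 0.007692·V_8 - 0.00001786·V_10 = 0
  0.4637·V_10 - 0.009091·V_6 - 0.00001786·V_9 = 0
Solving these 10 simultaneous equations (Gaussian elimination) gives:
  V_1 = 1.946 V, V_2 = 1.915 V, V_3 = 0.1732 V, V_4 = 2.743 V
  V_5 = 1.918 V, V_6 = 1.818 V, V_7 = 0.04006 V, V_8 = 2.675 V
  V_9 = 1.937 V, V_10 = 0.03573 V
Part 1:
  Read off the nodal solution: V_2 = 1.915 V
Part 2:
  I_R15 = (V_5 - V_9)/R15 = (1.918 - 1.937)/3.3 = -0.005645 A
  Magnitude: I_R15 = 0.005645 A
Part 3:
  I_R6 = (V_6 - V_7)/R6 = (1.818 - 0.04006)/18000 = 0.0000988 A
  P_R6 = I_R6² × R6 = (0.0000988)² × 18000 = 0.0001757 W
Part 4:
  Power in each resistor, P = (ΔV)²/R:
    P_R1 = (15 - 1.946)²/1800 = 0.09466 W
    P_R2 = (1.946 - 1.915)²/5.6 = 0.0001809 W
    P_R3 = (1.915 - 0.1732)²/5100 = 0.0005946 W
    P_R4 = (2.743 - 1.918)²/220 = 0.003094 W
    P_R5 = (1.918 - 1.818)²/9.1 = 0.001094 W
    P_R6 = (1.818 - 0.04006)²/18000 = 0.0001757 W
    P_R7 = (2.675 - 1.937)²/130 = 0.004192 W
    P_R8 = (1.937 - 0.03573)²/56000 = 0.00006454 W
    P_R9 = (0.03573 - 0)²/2.2 = 0.0005802 W
    P_R10 = (15 - 2.743)²/1300 = 0.1156 W
    P_R11 = (1.946 - 1.918)²/18 = 0.00004427 W
    P_R12 = (1.915 - 1.818)²/18 = 0.0005137 W
    P_R13 = (0.1732 - 0.04006)²/390 = 0.00004547 W
    P_R14 = (2.743 - 2.675)²/12 = 0.0003869 W
    P_R15 = (1.918 - 1.937)²/3.3 = 0.0001051 W
    P_R16 = (1.818 - 0.03573)²/110 = 0.02889 W
    P_R17 = (0.04006 - 0)²/91 = 0.00001764 W
  P_total = P_R1 + P_R2 + P_R3 + P_R4 + P_R5 + P_R6 + P_R7 + P_R8 + P_R9 + P_R10 + P_R11 + P_R12 + P_R13 + P_R14 + P_R15 + P_R16 + P_R17 = 0.2502 W

Final answers:
1. V_2 = 1.915 V
2. I_R15 = 0.005645 A
3. P_R6 = 0.0001757 W
4. P_total = 0.2502 W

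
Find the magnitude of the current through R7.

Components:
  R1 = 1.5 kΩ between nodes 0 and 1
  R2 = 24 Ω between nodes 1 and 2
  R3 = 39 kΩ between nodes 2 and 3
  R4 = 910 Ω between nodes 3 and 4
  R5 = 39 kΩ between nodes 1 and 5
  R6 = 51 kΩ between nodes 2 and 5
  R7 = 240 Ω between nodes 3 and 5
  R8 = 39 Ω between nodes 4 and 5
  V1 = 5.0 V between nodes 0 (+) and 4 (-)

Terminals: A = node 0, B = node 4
Nodal analysis, taking node 4 as the 0 V reference.
Source V1 fixes V_0 = 5 V.
KCL at each unknown node (sum of currents leaving = 0; resistances in Ω):
  Node 1: (V_1 - 5)/1500 + (V_1 - V_2)/24 + (V_1 - V_5)/39000 = 0
  Node 2: (V_2 - V_1)/24 + (V_2 - V_3)/39000 + (V_2 - V_5)/51000 = 0
  Node 3: (V_3 - V_2)/39000 + (V_3 - 0)/910 + (V_3 - V_5)/240 = 0
  Node 5: (V_5 - V_1)/39000 + (V_5 - V_2)/51000 + (V_5 - V_3)/240 + (V_5 - 0)/39 = 0
Collecting terms (coefficients in siemens):
  0.04236·V_1 - 0.04167·V_2 - 0.00002564·V_5 = 0.003333
  0.04171·V_2 - 0.04167·V_1 - 0.00002564·V_3 - 0.00001961·V_5 = 0
  0.005291·V_3 - 0.00002564·V_2 - 0.004167·V_5 = 0
  0.02985·V_5 - 0.00002564·V_1 - 0.00001961·V_2 - 0.004167·V_3 = 0
Solving these 4 simultaneous equations (Gaussian elimination) gives:
  V_1 = 4.521 V, V_2 = 4.517 V, V_3 = 0.03065 V, V_5 = 0.01113 V
I_R7 = (V_3 - V_5)/R7 = (0.03065 - 0.01113)/240 = 0.00008134 A
|I_R7| = 0.00008134 A

Final answer: |I_R7| = 8.134e-05 A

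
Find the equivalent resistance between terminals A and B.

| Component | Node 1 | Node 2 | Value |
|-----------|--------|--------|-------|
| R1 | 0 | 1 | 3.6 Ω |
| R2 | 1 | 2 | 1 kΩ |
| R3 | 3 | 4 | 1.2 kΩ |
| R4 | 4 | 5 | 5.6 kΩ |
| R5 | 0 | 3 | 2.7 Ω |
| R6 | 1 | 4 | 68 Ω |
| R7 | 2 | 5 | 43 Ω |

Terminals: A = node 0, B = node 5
The network is not a plain series/parallel combination. Inject a 1 A test current into terminal A (node 0) and return it from terminal B (node 5); then R_eq = V_A / (1 A).
Nodal analysis, taking node 5 as the 0 V reference.
Current source I_test pushes 1 A into node 0 and draws it out of node 5.
KCL at each unknown node (sum of currents leaving = 0; resistances in Ω):
  Node 0: (V_0 - V_1)/3.6 + (V_0 - V_3)/2.7 - 1 = 0
  Node 1: (V_1 - V_0)/3.6 + (V_1 - V_2)/1000 + (V_1 - V_4)/68 = 0
  Node 2: (V_2 - V_1)/1000 + (V_2 - 0)/43 = 0
  Node 3: (V_3 - V_0)/2.7 + (V_3 - V_4)/1200 = 0
  Node 4: (V_4 - V_1)/68 + (V_4 - V_3)/1200 + (V_4 - 0)/5600 = 0
Collecting terms (coefficients in siemens):
  0.6481·V_0 - 0.2778·V_1 - 0.3704·V_3 = 1
  0.2935·V_1 - 0.2778·V_0 - 0.001·V_2 - 0.01471·V_4 = 0
  0.02426·V_2 - 0.001·V_1 = 0
  0.3712·V_3 - 0.3704·V_0 - 0.0008333·V_4 = 0
  0.01572·V_4 - 0.01471·V_1 - 0.0008333·V_3 = 0
Solving these 5 simultaneous equations (Gaussian elimination) gives:
  V_0 = 884.3 V, V_1 = 880.8 V, V_2 = 36.31 V, V_3 = 884.3 V
  V_4 = 871 V
R_eq = V_0 / 1 A = 884.3 Ω

Final answer: 884.3 Ω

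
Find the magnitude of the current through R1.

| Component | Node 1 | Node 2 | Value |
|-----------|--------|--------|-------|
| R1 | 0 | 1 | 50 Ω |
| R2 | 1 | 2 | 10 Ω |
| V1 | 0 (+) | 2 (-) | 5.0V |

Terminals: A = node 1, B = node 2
Nodal analysis, taking node 2 as the 0 V reference.
Source V1 fixes V_0 = 5 V.
KCL at each unknown node (sum of currents leaving = 0; resistances in Ω):
  Node 1: (V_1 - 5)/50 + (V_1 - 0)/10 = 0
Collecting terms: 0.12 × V_1 = 0.1  =>  V_1 = 0.8333 V
I_R1 = (V_0 - V_1)/R1 = (5 - 0.8333)/50 = 0.08333 A
|I_R1| = 0.08333 A

Final answer: |I_R1| = 0.08333 A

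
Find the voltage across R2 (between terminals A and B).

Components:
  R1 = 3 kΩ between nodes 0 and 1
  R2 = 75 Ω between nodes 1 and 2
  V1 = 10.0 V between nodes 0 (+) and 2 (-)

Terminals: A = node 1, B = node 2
R1 and R2 are in series across V1 (node 0 → node 1 → node 2), and the output A–B is taken across R2, so this is a voltage divider.
Series current: I = V1/(R1 + R2) = 10/(3000 + 75) = 10/3075 = 0.003252 A
V_R2 = I × R2 = V1 × R2/(R1 + R2) = 10 × 75/3075 = 0.2439 V

Final answer: 0.2439 V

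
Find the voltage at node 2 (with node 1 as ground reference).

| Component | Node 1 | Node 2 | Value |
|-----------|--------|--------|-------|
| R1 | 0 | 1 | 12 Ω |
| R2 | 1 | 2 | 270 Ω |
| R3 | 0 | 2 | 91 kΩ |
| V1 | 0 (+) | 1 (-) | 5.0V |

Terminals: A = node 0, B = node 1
Nodal analysis, taking node 1 as the 0 V reference.
Source V1 fixes V_0 = 5 V.
KCL at each unknown node (sum of currents leaving = 0; resistances in Ω):
  Node 2: (V_2 - 0)/270 + (V_2 - 5)/91000 = 0
Collecting terms: 0.003715 × V_2 = 0.00005495  =>  V_2 = 0.01479 V
The requested potential is V_2 = 0.01479 V.

Final answer: V_2 = 0.01479 V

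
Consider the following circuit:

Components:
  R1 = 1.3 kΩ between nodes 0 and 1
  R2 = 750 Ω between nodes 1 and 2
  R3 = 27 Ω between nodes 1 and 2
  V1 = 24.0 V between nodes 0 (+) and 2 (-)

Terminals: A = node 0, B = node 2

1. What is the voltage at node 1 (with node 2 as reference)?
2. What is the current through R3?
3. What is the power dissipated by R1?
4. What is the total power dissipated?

Nodal analysis, taking node 2 as the 0 V reference.
Source V1 fixes V_0 = 24 V.
KCL at each unknown node (sum of currents leaving = 0; resistances in Ω):
  Node 1: (V_1 - 24)/1300 + (V_1 - 0)/750 + (V_1 - 0)/27 = 0
Collecting terms: 0.03914 × V_1 = 0.01846  =>  V_1 = 0.4717 V
Part 1:
  Read off the nodal solution: V_1 = 0.4717 V
Part 2:
  I_R3 = (V_1 - V_2)/R3 = (0.4717 - 0)/27 = 0.01747 A
  Magnitude: I_R3 = 0.01747 A
Part 3:
  I_R1 = (V_0 - V_1)/R1 = (24 - 0.4717)/1300 = 0.0181 A
  P_R1 = I_R1² × R1 = (0.0181)² × 1300 = 0.4258 W
Part 4:
  Power in each resistor, P = (ΔV)²/R:
    P_R1 = (24 - 0.4717)²/1300 = 0.4258 W
    P_R2 = (0.4717 - 0)²/750 = 0.0002966 W
    P_R3 = (0.4717 - 0)²/27 = 0.00824 W
  P_total = P_R1 + P_R2 + P_R3 = 0.4344 W

Final answers:
1. V_1 = 0.4717 V
2. I_R3 = 0.01747 A
3. P_R1 = 0.4258 W
4. P_total = 0.4344 W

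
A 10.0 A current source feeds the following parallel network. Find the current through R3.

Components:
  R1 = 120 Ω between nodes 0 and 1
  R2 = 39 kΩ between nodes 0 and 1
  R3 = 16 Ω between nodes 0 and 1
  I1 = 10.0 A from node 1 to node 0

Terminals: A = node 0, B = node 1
All resistors sit directly between nodes 0 and 1, so they are in parallel and share one voltage V; the full source current 10 A splits among them.
1/R_par = 1/120 + 1/39000 + 1/16 = 0.07086 S  =>  R_par = 14.11 Ω
V = I × R_par = 10 × 14.11 = 141.1 V
I_R3 = V/R3 = 141.1/16 = 8.82 A

Final answer: 8.82 A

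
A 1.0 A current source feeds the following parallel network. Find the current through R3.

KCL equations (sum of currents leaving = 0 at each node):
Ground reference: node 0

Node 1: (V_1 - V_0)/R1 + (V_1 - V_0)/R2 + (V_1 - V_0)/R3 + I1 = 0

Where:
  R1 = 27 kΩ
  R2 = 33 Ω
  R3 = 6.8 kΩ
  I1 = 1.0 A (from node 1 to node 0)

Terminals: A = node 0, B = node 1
All resistors sit directly between nodes 0 and 1, so they are in parallel and share one voltage V; the full source current 1 A splits among them.
1/R_par = 1/27000 + 1/33 + 1/6800 = 0.03049 S  =>  R_par = 32.8 Ω
V = I × R_par = 1 × 32.8 = 32.8 V
I_R3 = V/R3 = 32.8/6800 = 0.004824 A

Final answer: 0.004824 A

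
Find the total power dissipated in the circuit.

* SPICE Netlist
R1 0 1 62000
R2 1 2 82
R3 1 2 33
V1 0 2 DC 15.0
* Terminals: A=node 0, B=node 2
Nodal analysis, taking node 2 as the 0 V reference.
Source V1 fixes V_0 = 15 V.
KCL at each unknown node (sum of currents leaving = 0; resistances in Ω):
  Node 1: (V_1 - 15)/62000 + (V_1 - 0)/82 + (V_1 - 0)/33 = 0
Collecting terms: 0.04251 × V_1 = 0.0002419  =>  V_1 = 0.005691 V
Power in each resistor, P = (ΔV)²/R:
  P_R1 = (15 - 0.005691)²/62000 = 0.003626 W
  P_R2 = (0.005691 - 0)²/82 = 0.0000003949 W
  P_R3 = (0.005691 - 0)²/33 = 0.0000009813 W
P_total = P_R1 + P_R2 + P_R3 = 0.003628 W

Final answer: 0.003628 W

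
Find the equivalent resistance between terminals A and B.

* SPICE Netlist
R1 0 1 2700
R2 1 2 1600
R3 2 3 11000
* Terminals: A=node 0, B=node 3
Reduce the network between node 0 (A) and node 3 (B) by series/parallel combination:
  Rs1 = R1 + R2 (series, joined only at node 1) = 2700 + 1600 = 4300 Ω
  Rs2 = R3 + Rs1 (series, joined only at node 2) = 11000 + 4300 = 15300 Ω
R_eq = 15.3 kΩ

Final answer: 15.3 kΩ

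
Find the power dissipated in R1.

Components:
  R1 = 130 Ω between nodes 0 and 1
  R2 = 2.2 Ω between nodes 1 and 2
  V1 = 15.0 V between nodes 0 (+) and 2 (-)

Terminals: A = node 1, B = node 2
Nodal analysis, taking node 2 as the 0 V reference.
Source V1 fixes V_0 = 15 V.
KCL at each unknown node (sum of currents leaving = 0; resistances in Ω):
  Node 1: (V_1 - 15)/130 + (V_1 - 0)/2.2 = 0
Collecting terms: 0.4622 × V_1 = 0.1154  =>  V_1 = 0.2496 V
I_R1 = (V_0 - V_1)/R1 = (15 - 0.2496)/130 = 0.1135 A
P_R1 = I_R1² × R1 = (0.1135)² × 130 = 1.674 W

Final answer: 1.674 W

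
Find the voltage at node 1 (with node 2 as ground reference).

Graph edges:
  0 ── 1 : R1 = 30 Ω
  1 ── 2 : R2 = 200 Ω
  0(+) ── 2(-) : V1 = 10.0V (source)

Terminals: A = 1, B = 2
Nodal analysis, taking node 2 as the 0 V reference.
Source V1 fixes V_0 = 10 V.
KCL at each unknown node (sum of currents leaving = 0; resistances in Ω):
  Node 1: (V_1 - 10)/30 + (V_1 - 0)/200 = 0
Collecting terms: 0.03833 × V_1 = 0.3333  =>  V_1 = 8.696 V
The requested potential is V_1 = 8.696 V.

Final answer: V_1 = 8.696 V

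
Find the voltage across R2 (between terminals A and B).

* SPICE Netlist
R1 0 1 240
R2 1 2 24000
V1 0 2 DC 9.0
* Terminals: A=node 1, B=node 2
R1 and R2 are in series across V1 (node 0 → node 1 → node 2), and the output A–B is taken across R2, so this is a voltage divider.
Series current: I = V1/(R1 + R2) = 9/(240 + 24000) = 9/24240 = 0.0003713 A
V_R2 = I × R2 = V1 × R2/(R1 + R2) = 9 × 24000/24240 = 8.911 V

Final answer: 8.911 V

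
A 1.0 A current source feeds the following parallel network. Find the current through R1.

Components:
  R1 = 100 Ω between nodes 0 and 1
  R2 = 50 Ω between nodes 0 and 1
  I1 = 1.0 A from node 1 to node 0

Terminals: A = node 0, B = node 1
All resistors sit directly between nodes 0 and 1, so they are in parallel and share one voltage V; the full source current 1 A splits among them.
1/R_par = 1/100 + 1/50 = 0.03 S  =>  R_par = 33.33 Ω
V = I × R_par = 1 × 33.33 = 33.33 V
I_R1 = V/R1 = 33.33/100 = 0.3333 A

Final answer: 0.3333 A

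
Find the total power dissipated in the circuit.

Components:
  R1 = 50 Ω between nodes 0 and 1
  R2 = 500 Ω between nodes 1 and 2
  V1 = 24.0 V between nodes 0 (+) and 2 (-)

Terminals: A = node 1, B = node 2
Nodal analysis, taking node 2 as the 0 V reference.
Source V1 fixes V_0 = 24 V.
KCL at each unknown node (sum of currents leaving = 0; resistances in Ω):
  Node 1: (V_1 - 24)/50 + (V_1 - 0)/500 = 0
Collecting terms: 0.022 × V_1 = 0.48  =>  V_1 = 21.82 V
Power in each resistor, P = (ΔV)²/R:
  P_R1 = (24 - 21.82)²/50 = 0.09521 W
  P_R2 = (21.82 - 0)²/500 = 0.9521 W
P_total = P_R1 + P_R2 = 1.047 W

Final answer: 1.047 W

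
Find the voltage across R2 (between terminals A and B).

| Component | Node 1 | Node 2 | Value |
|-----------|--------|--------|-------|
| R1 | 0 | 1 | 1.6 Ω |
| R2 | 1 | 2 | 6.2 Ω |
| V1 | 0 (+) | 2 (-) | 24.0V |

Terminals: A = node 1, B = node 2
R1 and R2 are in series across V1 (node 0 → node 1 → node 2), and the output A–B is taken across R2, so this is a voltage divider.
Series current: I = V1/(R1 + R2) = 24/(1.6 + 6.2) = 24/7.8 = 3.077 A
V_R2 = I × R2 = V1 × R2/(R1 + R2) = 24 × 6.2/7.8 = 19.08 V

Final answer: 19.08 V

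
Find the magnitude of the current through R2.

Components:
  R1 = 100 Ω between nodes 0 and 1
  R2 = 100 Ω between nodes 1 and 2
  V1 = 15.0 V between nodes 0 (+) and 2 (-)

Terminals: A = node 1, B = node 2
Nodal analysis, taking node 2 as the 0 V reference.
Source V1 fixes V_0 = 15 V.
KCL at each unknown node (sum of currents leaving = 0; resistances in Ω):
  Node 1: (V_1 - 15)/100 + (V_1 - 0)/100 = 0
Collecting terms: 0.02 × V_1 = 0.15  =>  V_1 = 7.5 V
I_R2 = (V_1 - V_2)/R2 = (7.5 - 0)/100 = 0.075 A
|I_R2| = 0.075 A

Final answer: |I_R2| = 0.075 A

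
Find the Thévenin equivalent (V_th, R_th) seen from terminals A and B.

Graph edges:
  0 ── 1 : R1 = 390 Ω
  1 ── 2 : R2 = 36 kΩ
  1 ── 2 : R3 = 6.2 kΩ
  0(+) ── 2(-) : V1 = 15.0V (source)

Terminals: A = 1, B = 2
Step 1 — V_th is the open-circuit voltage V_A - V_B (nothing connected across the terminals).
Nodal analysis, taking node 2 as the 0 V reference.
Source V1 fixes V_0 = 15 V.
KCL at each unknown node (sum of currents leaving = 0; resistances in Ω):
  Node 1: (V_1 - 15)/390 + (V_1 - 0)/36000 + (V_1 - 0)/6200 = 0
Collecting terms: 0.002753 × V_1 = 0.03846  =>  V_1 = 13.97 V
V_th = V_1 - V_2 = 13.97 - 0 = 13.97 V
Step 2 — R_th: zero the source — replace V1 by a short circuit (node 2 merges into node 0) — and find the resistance seen between A (node 1) and B (node 0).
Reduce the network between node 1 (A) and node 0 (B) by series/parallel combination:
  Rp1 = R1 ‖ R2 ‖ R3 (parallel, all between nodes 0 and 1) = 1/(1/390 + 1/36000 + 1/6200) = 363.2 Ω
R_th = 363.2 Ω

Final answer: V_th = 13.97 V, R_th = 363.2 Ω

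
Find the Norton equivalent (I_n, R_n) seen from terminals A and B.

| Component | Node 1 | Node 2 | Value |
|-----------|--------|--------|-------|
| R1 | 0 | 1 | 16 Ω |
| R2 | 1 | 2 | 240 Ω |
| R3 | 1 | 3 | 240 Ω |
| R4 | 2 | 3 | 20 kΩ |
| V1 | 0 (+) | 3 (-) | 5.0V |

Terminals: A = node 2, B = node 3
Find the Thévenin equivalent first; then I_n = V_th/R_th and R_n = R_th.
Step 1 — V_th is the open-circuit voltage V_A - V_B (nothing connected across the terminals).
Nodal analysis, taking node 3 as the 0 V reference.
Source V1 fixes V_0 = 5 V.
KCL at each unknown node (sum of currents leaving = 0; resistances in Ω):
  Node 1: (V_1 - 5)/16 + (V_1 - V_2)/240 + (V_1 - 0)/240 = 0
  Node 2: (V_2 - V_1)/240 + (V_2 - 0)/20000 = 0
Collecting terms (coefficients in siemens):
  0.07083·V_1 - 0.004167·V_2 = 0.3125
  0.004217·V_2 - 0.004167·V_1 = 0
Determinant D = (0.07083)(0.004217) - (-0.004167)(-0.004167) = 0.0002813
V_1 = [(0.3125)(0.004217) - (-0.004167)(0)]/D = 4.684 V
V_2 = [(0.07083)(0) - (0.3125)(-0.004167)]/D = 4.628 V
V_th = V_2 - V_3 = 4.628 - 0 = 4.628 V
Step 2 — R_th: zero the source — replace V1 by a short circuit (node 3 merges into node 0) — and find the resistance seen between A (node 2) and B (node 0).
Reduce the network between node 2 (A) and node 0 (B) by series/parallel combination:
  Rp1 = R1 ‖ R3 (parallel, both between nodes 0 and 1) = 1/(1/16 + 1/240) = 15 Ω
  Rs1 = R2 + Rp1 (series, joined only at node 1) = 240 + 15 = 255 Ω
  Rp2 = R4 ‖ Rs1 (parallel, both between nodes 0 and 2) = 1/(1/20000 + 1/255) = 251.8 Ω
R_th = 251.8 Ω
I_n = V_th/R_th = 4.628/251.8 = 0.01838 A, and R_n = R_th = 251.8 Ω

Final answer: I_n = 0.01838 A, R_n = 251.8 Ω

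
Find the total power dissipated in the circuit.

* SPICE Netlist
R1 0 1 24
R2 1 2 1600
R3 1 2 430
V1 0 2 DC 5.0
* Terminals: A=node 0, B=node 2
Nodal analysis, taking node 2 as the 0 V reference.
Source V1 fixes V_0 = 5 V.
KCL at each unknown node (sum of currents leaving = 0; resistances in Ω):
  Node 1: (V_1 - 5)/24 + (V_1 - 0)/1600 + (V_1 - 0)/430 = 0
Collecting terms: 0.04462 × V_1 = 0.2083  =>  V_1 = 4.669 V
Power in each resistor, P = (ΔV)²/R:
  P_R1 = (5 - 4.669)²/24 = 0.004556 W
  P_R2 = (4.669 - 0)²/1600 = 0.01363 W
  P_R3 = (4.669 - 0)²/430 = 0.0507 W
P_total = P_R1 + P_R2 + P_R3 = 0.06889 W

Final answer: 0.06889 W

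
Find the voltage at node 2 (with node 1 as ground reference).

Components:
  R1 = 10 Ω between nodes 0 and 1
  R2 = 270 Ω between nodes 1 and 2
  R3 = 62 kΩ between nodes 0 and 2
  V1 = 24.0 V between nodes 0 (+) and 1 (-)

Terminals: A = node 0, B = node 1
Nodal analysis, taking node 1 as the 0 V reference.
Source V1 fixes V_0 = 24 V.
KCL at each unknown node (sum of currents leaving = 0; resistances in Ω):
  Node 2: (V_2 - 0)/270 + (V_2 - 24)/62000 = 0
Collecting terms: 0.00372 × V_2 = 0.0003871  =>  V_2 = 0.1041 V
The requested potential is V_2 = 0.1041 V.

Final answer: V_2 = 0.1041 V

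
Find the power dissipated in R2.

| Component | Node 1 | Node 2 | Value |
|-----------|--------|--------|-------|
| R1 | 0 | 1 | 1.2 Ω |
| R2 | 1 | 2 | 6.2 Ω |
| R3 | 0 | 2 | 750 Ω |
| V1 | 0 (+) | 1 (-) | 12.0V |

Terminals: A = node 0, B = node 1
Nodal analysis, taking node 1 as the 0 V reference.
Source V1 fixes V_0 = 12 V.
KCL at each unknown node (sum of currents leaving = 0; resistances in Ω):
  Node 2: (V_2 - 0)/6.2 + (V_2 - 12)/750 = 0
Collecting terms: 0.1626 × V_2 = 0.016  =>  V_2 = 0.09839 V
I_R2 = (V_1 - V_2)/R2 = (0 - 0.09839)/6.2 = -0.01587 A
P_R2 = I_R2² × R2 = (-0.01587)² × 6.2 = 0.001561 W

Final answer: 0.001561 W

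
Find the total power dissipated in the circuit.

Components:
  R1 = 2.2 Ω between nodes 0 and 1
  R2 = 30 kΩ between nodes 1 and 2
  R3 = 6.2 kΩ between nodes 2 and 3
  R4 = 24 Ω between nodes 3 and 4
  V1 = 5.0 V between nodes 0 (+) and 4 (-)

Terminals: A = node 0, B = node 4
Nodal analysis, taking node 4 as the 0 V reference.
Source V1 fixes V_0 = 5 V.
KCL at each unknown node (sum of currents leaving = 0; resistances in Ω):
  Node 1: (V_1 - 5)/2.2 + (V_1 - V_2)/30000 = 0
  Node 2: (V_2 - V_1)/30000 + (V_2 - V_3)/6200 = 0
  Node 3: (V_3 - V_2)/6200 + (V_3 - 0)/24 = 0
Collecting terms (coefficients in siemens):
  0.4546·V_1 - 0.00003333·V_2 = 2.273
  0.0001946·V_2 - 0.00003333·V_1 - 0.0001613·V_3 = 0
  0.04183·V_3 - 0.0001613·V_2 = 0
Solving these 3 simultaneous equations (Gaussian elimination) gives:
  V_1 = 5 V, V_2 = 0.859 V, V_3 = 0.003313 V
Power in each resistor, P = (ΔV)²/R:
  P_R1 = (5 - 5)²/2.2 = 0.00000004191 W
  P_R2 = (5 - 0.859)²/30000 = 0.0005715 W
  P_R3 = (0.859 - 0.003313)²/6200 = 0.0001181 W
  P_R4 = (0.003313 - 0)²/24 = 0.0000004572 W
P_total = P_R1 + P_R2 + P_R3 + P_R4 = 0.0006901 W

Final answer: 0.0006901 W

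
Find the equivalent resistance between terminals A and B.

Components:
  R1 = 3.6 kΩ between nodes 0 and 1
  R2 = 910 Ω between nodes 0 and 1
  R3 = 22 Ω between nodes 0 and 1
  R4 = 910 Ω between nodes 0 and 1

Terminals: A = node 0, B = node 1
Reduce the network between node 0 (A) and node 1 (B) by series/parallel combination:
  Rp1 = R1 ‖ R2 ‖ R3 ‖ R4 (parallel, all between nodes 0 and 1) = 1/(1/3600 + 1/910 + 1/22 + 1/910) = 20.86 Ω
R_eq = 20.86 Ω

Final answer: 20.86 Ω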